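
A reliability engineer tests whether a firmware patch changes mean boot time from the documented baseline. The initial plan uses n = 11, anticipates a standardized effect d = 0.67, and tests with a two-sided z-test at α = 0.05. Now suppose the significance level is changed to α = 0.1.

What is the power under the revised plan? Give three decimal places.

δ = d·√n = 0.67 × √11 = 2.2221 (unchanged). New critical value: z_{0.05} = 1.645.
Revised power = Φ(δ − 1.645) + Φ(−δ − 1.645) = Φ(0.577) + Φ(-3.867) = 0.7181 + 0.0001 = 0.7182.

Power ≈ 0.718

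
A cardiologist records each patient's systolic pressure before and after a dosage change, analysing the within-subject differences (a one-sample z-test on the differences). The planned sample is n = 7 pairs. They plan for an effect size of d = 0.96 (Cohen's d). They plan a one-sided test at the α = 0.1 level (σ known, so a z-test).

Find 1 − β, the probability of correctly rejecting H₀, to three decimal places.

Noncentrality parameter: δ = d·√n = 0.96 × √7 = 2.5399
Critical value for a one-sided test at α = 0.1: z_α = 1.282.
Power = Φ(δ − 1.282) = Φ(1.258) = 0.8959.

Power ≈ 0.896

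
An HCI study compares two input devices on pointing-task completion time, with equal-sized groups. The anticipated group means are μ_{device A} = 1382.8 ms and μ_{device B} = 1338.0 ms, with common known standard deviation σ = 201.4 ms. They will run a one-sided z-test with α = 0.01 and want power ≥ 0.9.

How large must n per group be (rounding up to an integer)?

n = 527 per group

Standardized effect: d = |μ_{device A} − μ_{device B}| / σ = |1382.8 − 1338.0| / 201.4 = 0.2224
For power 0.9 need Φ(δ − z_{0.01}) = 0.9, so δ = z_{0.01} + z_{0.10} = 2.326 + 1.282 = 3.608.
δ = d·√(n/2) ⇒ n = 2(δ/d)² = 2 × (3.608 / 0.2224)² = 526.14.
Round up to the next whole unit.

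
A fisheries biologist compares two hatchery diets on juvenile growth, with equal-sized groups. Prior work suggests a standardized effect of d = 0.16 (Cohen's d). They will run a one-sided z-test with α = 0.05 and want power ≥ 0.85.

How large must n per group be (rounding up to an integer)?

Set Φ(δ − 1.645) = 0.85; then δ − 1.645 = Φ⁻¹(0.85) = 1.036, giving δ = 2.681.
δ = d·√(n/2) ⇒ n = 2(δ/d)² = 2 × (2.681 / 0.16)² = 561.66.
Round up to the next whole unit.

n = 562 per group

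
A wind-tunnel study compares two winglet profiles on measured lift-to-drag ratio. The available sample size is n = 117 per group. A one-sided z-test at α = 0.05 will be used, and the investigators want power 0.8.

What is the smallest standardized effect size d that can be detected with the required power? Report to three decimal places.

Required noncentrality: δ = z_{0.05} + z_{0.20} = 1.645 + 0.842 = 2.486.
δ = d·√(n/2) ⇒ d = δ/√(n/2) = 2.486/√(117/2) = 0.3251.

d ≈ 0.325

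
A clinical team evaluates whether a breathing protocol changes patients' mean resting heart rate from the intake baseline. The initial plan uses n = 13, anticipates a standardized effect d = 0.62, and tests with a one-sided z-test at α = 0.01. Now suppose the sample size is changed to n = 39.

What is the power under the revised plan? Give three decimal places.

With n = 39: δ = d·√n = 0.62 × √39 = 3.8719. Critical value z_{0.01} = 2.326.
Revised power = P(Z > 2.326 − δ) = Φ(1.546) = 0.9389.

Power ≈ 0.939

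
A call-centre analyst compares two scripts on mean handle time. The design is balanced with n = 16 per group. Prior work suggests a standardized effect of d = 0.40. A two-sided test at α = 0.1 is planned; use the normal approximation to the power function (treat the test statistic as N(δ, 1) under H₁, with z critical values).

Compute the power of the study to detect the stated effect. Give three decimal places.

Power ≈ 0.307

Noncentrality parameter: δ = d·√(n/2) = 0.40 × √(16/2) = 1.1314
Two-sided α = 0.1 → critical value z_{0.05} = 1.645.
Power = Φ(δ − 1.645) + Φ(−δ − 1.645) = Φ(-0.513) + Φ(-2.776) = 0.3038 + 0.0027 = 0.3066.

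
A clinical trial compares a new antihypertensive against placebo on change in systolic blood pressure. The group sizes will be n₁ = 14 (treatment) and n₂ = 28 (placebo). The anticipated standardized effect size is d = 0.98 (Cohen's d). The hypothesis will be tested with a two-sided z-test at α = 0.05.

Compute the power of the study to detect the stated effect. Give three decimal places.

Power ≈ 0.849

Noncentrality parameter: δ = d / √(1/n₁ + 1/n₂) = 0.98 / √(1/14 + 1/28) = 2.9939
Critical value for a two-sided test at α = 0.05: z_{α/2} = 1.960.
Power = Φ(δ − 1.960) + Φ(−δ − 1.960) = Φ(1.034) + Φ(-4.954) = 0.8494 + 0.0000 = 0.8494.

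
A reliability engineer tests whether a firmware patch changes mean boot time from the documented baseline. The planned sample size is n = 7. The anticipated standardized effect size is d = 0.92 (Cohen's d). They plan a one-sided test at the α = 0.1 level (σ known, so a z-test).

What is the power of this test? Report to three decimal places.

Noncentrality parameter: δ = d·√n = 0.92 × √7 = 2.4341
One-sided α = 0.1 → critical value z_{0.1} = 1.282.
Power = Φ(δ − 1.282) = Φ(1.153) = 0.8755.

Power ≈ 0.875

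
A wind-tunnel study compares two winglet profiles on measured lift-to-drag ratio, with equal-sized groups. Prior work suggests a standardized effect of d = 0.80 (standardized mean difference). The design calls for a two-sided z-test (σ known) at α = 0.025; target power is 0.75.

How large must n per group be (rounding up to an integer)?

Set Φ(δ − 2.241) = 0.75; then δ − 2.241 = Φ⁻¹(0.75) = 0.674, giving δ = 2.916.
(For δ > 0 the lower-tail rejection region contributes negligibly to power, so the one-term inversion is standard.)
δ = d·√(n/2) ⇒ n = 2(δ/d)² = 2 × (2.916 / 0.80)² = 26.57.
Round up to the next whole unit.

n = 27 per group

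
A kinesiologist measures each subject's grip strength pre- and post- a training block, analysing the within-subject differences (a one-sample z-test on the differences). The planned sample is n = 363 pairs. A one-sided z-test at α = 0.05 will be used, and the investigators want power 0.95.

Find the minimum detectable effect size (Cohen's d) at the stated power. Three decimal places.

Need Φ(δ − 1.645) = 0.95, so δ = 1.645 + 1.645 = 3.290.
δ = d·√n ⇒ d = δ/√n = 3.290/√363 = 0.1727.

d ≈ 0.173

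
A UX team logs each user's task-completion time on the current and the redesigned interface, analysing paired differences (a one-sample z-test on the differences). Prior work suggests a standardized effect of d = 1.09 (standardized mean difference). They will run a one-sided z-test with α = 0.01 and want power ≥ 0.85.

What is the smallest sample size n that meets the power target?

n = 10

Set Φ(δ − 2.326) = 0.85; then δ − 2.326 = Φ⁻¹(0.85) = 1.036, giving δ = 3.363.
δ = d·√n ⇒ n = (δ/d)² = (3.363 / 1.09)² = 9.52.
Rounding up, n = 10.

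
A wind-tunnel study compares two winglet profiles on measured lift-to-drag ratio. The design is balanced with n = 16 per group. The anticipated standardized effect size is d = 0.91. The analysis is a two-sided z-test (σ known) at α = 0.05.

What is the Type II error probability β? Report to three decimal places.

Noncentrality parameter: δ = d·√(n/2) = 0.91 × √(16/2) = 2.5739
Two-sided α = 0.05 → critical value z_{0.025} = 1.960.
Power = Φ(δ − 1.960) + Φ(−δ − 1.960) = Φ(0.614) + Φ(-4.534) = 0.7304 + 0.0000 = 0.7304.
Type II error: β = 1 − power = 1 − 0.7304 = 0.2696.

β ≈ 0.270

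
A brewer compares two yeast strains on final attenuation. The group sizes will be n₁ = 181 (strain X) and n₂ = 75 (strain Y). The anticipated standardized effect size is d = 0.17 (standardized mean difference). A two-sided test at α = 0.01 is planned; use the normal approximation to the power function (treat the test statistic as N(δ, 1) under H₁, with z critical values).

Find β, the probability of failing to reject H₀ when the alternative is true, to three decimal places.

Noncentrality parameter: δ = d / √(1/n₁ + 1/n₂) = 0.17 / √(1/181 + 1/75) = 1.2379
Two-sided α = 0.01 → critical value z_{0.005} = 2.576.
Power = Φ(δ − 2.576) + Φ(−δ − 2.576) = Φ(-1.338) + Φ(-3.814) = 0.0905 + 0.0001 = 0.0905.
Type II error: β = 1 − power = 1 − 0.0905 = 0.9095.

β ≈ 0.909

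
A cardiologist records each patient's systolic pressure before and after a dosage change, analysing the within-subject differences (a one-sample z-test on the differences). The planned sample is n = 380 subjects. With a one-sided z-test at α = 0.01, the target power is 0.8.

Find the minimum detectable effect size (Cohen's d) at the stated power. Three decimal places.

Need Φ(δ − 2.326) = 0.8, so δ = 2.326 + 0.842 = 3.168.
δ = d·√n ⇒ d = δ/√n = 3.168/√380 = 0.1625.

d ≈ 0.163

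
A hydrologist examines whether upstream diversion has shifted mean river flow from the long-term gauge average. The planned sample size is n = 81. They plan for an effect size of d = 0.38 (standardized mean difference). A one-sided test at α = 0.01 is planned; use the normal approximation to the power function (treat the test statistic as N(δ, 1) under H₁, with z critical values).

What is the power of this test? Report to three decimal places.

Noncentrality parameter: λ = d·√n = 0.38 × √81 = 3.4200
One-sided α = 0.01 → critical value z_{0.01} = 2.326.
Power = P(Z > 2.326 − λ) = Φ(1.094) = 0.8629.

Power ≈ 0.863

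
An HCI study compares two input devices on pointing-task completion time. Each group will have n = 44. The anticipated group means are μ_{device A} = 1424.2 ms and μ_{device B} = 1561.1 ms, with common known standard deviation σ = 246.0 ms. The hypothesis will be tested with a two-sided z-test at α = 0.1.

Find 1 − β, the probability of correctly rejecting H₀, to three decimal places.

Standardized effect: d = |μ_{device A} − μ_{device B}| / σ = |1424.2 − 1561.1| / 246.0 = 0.5565
Noncentrality parameter: δ = d·√(n/2) = 0.5565 × √(44/2) = 2.6102
Two-sided α = 0.1 → critical value z_{0.05} = 1.645.
Power = Φ(δ − 1.645) + Φ(−δ − 1.645) = Φ(0.965) + Φ(-4.255) = 0.8328 + 0.0000 = 0.8328.

Power ≈ 0.833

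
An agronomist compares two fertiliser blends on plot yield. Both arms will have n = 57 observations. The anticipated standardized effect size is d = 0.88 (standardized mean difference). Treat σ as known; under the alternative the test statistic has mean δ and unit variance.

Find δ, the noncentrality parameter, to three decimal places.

δ ≈ 4.698

δ = d·√(n/2) = 0.88 × √(57/2) = 4.6979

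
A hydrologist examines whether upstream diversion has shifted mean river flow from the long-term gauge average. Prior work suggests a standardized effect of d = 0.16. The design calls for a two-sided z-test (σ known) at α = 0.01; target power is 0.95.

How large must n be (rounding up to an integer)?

For power 0.95 need Φ(δ − z_{0.005}) = 0.95, so δ = z_{0.005} + z_{0.05} = 2.576 + 1.645 = 4.221.
(Ignoring the negligible lower-tail rejection probability gives the usual closed-form inversion.)
δ = d·√n ⇒ n = (δ/d)² = (4.221 / 0.16)² = 695.87.
Rounding up, n = 696.

n = 696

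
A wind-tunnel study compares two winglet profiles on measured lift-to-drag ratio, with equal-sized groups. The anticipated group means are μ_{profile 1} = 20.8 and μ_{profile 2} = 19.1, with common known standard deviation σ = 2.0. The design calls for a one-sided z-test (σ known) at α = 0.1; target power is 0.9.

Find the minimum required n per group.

n = 19 per group

Standardized effect: d = |μ_{profile 1} − μ_{profile 2}| / σ = |20.8 − 19.1| / 2.0 = 0.8500
For power 0.9 need Φ(δ − z_{0.1}) = 0.9, so δ = z_{0.1} + z_{0.10} = 1.282 + 1.282 = 2.563.
δ = d·√(n/2) ⇒ n = 2(δ/d)² = 2 × (2.563 / 0.8500)² = 18.19.
Round up to the next whole unit.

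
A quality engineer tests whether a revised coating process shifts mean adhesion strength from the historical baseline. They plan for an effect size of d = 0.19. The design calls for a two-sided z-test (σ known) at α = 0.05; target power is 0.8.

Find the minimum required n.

n = 218

Set Φ(δ − 1.960) = 0.8; then δ − 1.960 = Φ⁻¹(0.8) = 0.842, giving δ = 2.802.
(For δ > 0 the lower-tail rejection region contributes negligibly to power, so the one-term inversion is standard.)
δ = d·√n ⇒ n = (δ/d)² = (2.802 / 0.19)² = 217.42.
Rounding up, n = 218.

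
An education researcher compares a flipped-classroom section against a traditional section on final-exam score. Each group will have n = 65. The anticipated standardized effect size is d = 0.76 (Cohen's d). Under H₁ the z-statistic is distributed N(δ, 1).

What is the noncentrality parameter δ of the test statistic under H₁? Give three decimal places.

The noncentrality parameter scales effect size by the design's sample-size factor: δ = d·√(n/2) = 0.76 × √(65/2) = 4.3327

δ ≈ 4.333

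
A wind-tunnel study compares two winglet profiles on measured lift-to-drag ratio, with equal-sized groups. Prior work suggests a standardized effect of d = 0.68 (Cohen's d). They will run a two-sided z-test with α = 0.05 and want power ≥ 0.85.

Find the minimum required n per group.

n = 39 per group

Set Φ(δ − 1.960) = 0.85; then δ − 1.960 = Φ⁻¹(0.85) = 1.036, giving δ = 2.996.
(Ignoring the negligible lower-tail rejection probability gives the usual closed-form inversion.)
δ = d·√(n/2) ⇒ n = 2(δ/d)² = 2 × (2.996 / 0.68)² = 38.83.
Rounding up, n = 39 per group.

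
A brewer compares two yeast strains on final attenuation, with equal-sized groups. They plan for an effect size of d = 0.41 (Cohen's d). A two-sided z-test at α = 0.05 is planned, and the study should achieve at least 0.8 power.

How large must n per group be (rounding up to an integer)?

For power 0.8 need Φ(δ − z_{0.025}) = 0.8, so δ = z_{0.025} + z_{0.20} = 1.960 + 0.842 = 2.802.
(Ignoring the negligible lower-tail rejection probability gives the usual closed-form inversion.)
δ = d·√(n/2) ⇒ n = 2(δ/d)² = 2 × (2.802 / 0.41)² = 93.38.
Round up to the next whole unit.

n = 94 per group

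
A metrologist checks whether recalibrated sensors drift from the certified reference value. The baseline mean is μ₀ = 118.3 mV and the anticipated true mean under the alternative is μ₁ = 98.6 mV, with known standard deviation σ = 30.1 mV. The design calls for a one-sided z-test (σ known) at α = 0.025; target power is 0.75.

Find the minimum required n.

Standardized effect: d = |μ₁ − μ₀| / σ = |98.6 − 118.3| / 30.1 = 0.6545
Set Φ(δ − 1.960) = 0.75; then δ − 1.960 = Φ⁻¹(0.75) = 0.674, giving δ = 2.634.
δ = d·√n ⇒ n = (δ/d)² = (2.634 / 0.6545)² = 16.20.
Round up to the next whole unit.

n = 17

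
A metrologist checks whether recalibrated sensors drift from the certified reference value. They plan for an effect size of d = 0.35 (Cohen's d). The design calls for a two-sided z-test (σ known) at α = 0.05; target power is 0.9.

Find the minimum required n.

For power 0.9 need Φ(δ − z_{0.025}) = 0.9, so δ = z_{0.025} + z_{0.10} = 1.960 + 1.282 = 3.242.
(For δ > 0 the lower-tail rejection region contributes negligibly to power, so the one-term inversion is standard.)
δ = d·√n ⇒ n = (δ/d)² = (3.242 / 0.35)² = 85.77.
Rounding up, n = 86.

n = 86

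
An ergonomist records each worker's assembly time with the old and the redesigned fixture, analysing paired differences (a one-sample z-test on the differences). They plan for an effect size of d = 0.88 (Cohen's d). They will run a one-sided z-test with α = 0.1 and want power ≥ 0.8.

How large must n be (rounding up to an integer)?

Set Φ(δ − 1.282) = 0.8; then δ − 1.282 = Φ⁻¹(0.8) = 0.842, giving δ = 2.123.
δ = d·√n ⇒ n = (δ/d)² = (2.123 / 0.88)² = 5.82.
Round up to the next whole unit.

n = 6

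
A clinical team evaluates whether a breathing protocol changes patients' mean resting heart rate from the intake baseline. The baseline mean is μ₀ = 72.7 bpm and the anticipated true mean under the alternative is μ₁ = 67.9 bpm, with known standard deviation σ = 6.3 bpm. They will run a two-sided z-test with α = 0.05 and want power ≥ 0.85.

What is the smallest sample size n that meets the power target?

Standardized effect: d = |μ₁ − μ₀| / σ = |67.9 − 72.7| / 6.3 = 0.7619
For power 0.85 need Φ(δ − z_{0.025}) = 0.85, so δ = z_{0.025} + z_{0.15} = 1.960 + 1.036 = 2.996.
(For δ > 0 the lower-tail rejection region contributes negligibly to power, so the one-term inversion is standard.)
δ = d·√n ⇒ n = (δ/d)² = (2.996 / 0.7619)² = 15.47.
Rounding up, n = 16.

n = 16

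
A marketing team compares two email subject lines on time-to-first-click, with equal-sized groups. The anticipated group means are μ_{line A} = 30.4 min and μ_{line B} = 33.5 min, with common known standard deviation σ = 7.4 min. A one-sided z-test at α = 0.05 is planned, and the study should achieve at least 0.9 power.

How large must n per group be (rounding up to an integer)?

n = 98 per group

Standardized effect: d = |μ_{line A} − μ_{line B}| / σ = |30.4 − 33.5| / 7.4 = 0.4189
Set Φ(δ − 1.645) = 0.9; then δ − 1.645 = Φ⁻¹(0.9) = 1.282, giving δ = 2.926.
δ = d·√(n/2) ⇒ n = 2(δ/d)² = 2 × (2.926 / 0.4189)² = 97.60.
Rounding up, n = 98 per group.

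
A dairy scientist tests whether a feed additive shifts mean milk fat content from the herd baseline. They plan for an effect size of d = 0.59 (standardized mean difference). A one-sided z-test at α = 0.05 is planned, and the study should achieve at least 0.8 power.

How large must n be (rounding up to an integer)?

Set Φ(δ − 1.645) = 0.8; then δ − 1.645 = Φ⁻¹(0.8) = 0.842, giving δ = 2.486.
δ = d·√n ⇒ n = (δ/d)² = (2.486 / 0.59)² = 17.76.
Rounding up, n = 18.

n = 18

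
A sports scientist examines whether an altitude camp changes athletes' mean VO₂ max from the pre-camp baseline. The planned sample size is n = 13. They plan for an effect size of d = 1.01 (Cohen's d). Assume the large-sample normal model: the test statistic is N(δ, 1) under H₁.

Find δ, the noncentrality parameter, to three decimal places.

δ ≈ 3.642

The noncentrality parameter scales effect size by the design's sample-size factor: δ = d·√n = 1.01 × √13 = 3.6416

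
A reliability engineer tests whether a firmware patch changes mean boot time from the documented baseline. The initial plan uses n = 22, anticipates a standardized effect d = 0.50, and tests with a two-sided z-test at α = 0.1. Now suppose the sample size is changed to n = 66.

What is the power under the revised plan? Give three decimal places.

Power ≈ 0.992

With n = 66: δ = d·√n = 0.50 × √66 = 4.0620. Critical value z_{0.05} = 1.645.
Revised power = Φ(δ − 1.645) + Φ(−δ − 1.645) = Φ(2.417) + Φ(-5.707) = 0.9922 + 0.0000 = 0.9922.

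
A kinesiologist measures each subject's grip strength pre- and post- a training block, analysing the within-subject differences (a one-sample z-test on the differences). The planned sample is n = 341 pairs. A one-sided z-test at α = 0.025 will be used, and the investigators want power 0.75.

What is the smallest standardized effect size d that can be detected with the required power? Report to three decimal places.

d ≈ 0.143

Required noncentrality: δ = z_{0.025} + z_{0.25} = 1.960 + 0.674 = 2.634.
δ = d·√n ⇒ d = δ/√n = 2.634/√341 = 0.1427.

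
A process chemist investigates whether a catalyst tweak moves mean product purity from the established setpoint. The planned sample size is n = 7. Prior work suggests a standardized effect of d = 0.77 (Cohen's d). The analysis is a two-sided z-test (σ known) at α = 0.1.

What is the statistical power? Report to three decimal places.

Power ≈ 0.653

Noncentrality parameter: δ = d·√n = 0.77 × √7 = 2.0372
Critical value for a two-sided test at α = 0.1: z_{α/2} = 1.645.
Power = Φ(δ − 1.645) + Φ(−δ − 1.645) = Φ(0.392) + Φ(-3.682) = 0.6526 + 0.0001 = 0.6527.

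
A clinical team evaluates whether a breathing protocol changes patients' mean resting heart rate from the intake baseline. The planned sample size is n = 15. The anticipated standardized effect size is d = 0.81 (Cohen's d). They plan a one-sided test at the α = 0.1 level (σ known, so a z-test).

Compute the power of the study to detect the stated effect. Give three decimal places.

Noncentrality parameter: δ = d·√n = 0.81 × √15 = 3.1371
One-sided α = 0.1 → critical value z_{0.1} = 1.282.
Power = P(Z > 1.282 − δ) = Φ(1.856) = 0.9682.

Power ≈ 0.968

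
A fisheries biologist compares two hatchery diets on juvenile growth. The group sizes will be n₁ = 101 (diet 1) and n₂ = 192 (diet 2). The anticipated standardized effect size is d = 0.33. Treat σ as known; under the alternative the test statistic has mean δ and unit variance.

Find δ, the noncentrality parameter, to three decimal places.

δ ≈ 2.685

The noncentrality parameter scales effect size by the design's sample-size factor: δ = d / √(1/n₁ + 1/n₂) = 0.33 / √(1/101 + 1/192) = 2.6847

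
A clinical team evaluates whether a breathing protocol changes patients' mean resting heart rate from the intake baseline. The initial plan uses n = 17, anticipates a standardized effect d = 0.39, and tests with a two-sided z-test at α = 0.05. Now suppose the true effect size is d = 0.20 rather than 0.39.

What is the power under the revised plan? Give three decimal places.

Power ≈ 0.131

With d = 0.20: δ = d·√n = 0.20 × √17 = 0.8246. Critical value z_{0.025} = 1.960.
Revised power = Φ(δ − 1.960) + Φ(−δ − 1.960) = Φ(-1.135) + Φ(-2.785) = 0.1281 + 0.0027 = 0.1308.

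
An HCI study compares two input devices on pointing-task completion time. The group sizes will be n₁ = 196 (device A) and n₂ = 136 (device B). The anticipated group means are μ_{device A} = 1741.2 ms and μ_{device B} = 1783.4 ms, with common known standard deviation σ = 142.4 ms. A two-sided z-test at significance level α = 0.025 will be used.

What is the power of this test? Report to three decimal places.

Power ≈ 0.661

Standardized effect: d = |μ_{device A} − μ_{device B}| / σ = |1741.2 − 1783.4| / 142.4 = 0.2963
Noncentrality parameter: δ = d / √(1/n₁ + 1/n₂) = 0.2963 / √(1/196 + 1/136) = 2.6554
Two-sided α = 0.025 → critical value z_{0.0125} = 2.241.
Power = Φ(δ − 2.241) + Φ(−δ − 2.241) = Φ(0.414) + Φ(-4.897) = 0.6606 + 0.0000 = 0.6606.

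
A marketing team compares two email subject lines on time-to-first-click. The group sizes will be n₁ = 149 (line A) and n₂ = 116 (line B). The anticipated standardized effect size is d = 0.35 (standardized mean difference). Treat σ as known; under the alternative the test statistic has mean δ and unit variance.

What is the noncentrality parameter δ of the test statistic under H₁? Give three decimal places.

δ ≈ 2.827

δ = d / √(1/n₁ + 1/n₂) = 0.35 / √(1/149 + 1/116) = 2.8266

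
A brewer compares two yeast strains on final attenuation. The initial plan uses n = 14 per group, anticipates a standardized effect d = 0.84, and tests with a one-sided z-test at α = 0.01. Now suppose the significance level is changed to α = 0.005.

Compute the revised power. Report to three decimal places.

Power ≈ 0.362

δ = d·√(n/2) = 0.84 × √(14/2) = 2.2224 (unchanged). New critical value: z_{0.005} = 2.576.
Revised power = P(Z > 2.576 − δ) = Φ(-0.353) = 0.3619.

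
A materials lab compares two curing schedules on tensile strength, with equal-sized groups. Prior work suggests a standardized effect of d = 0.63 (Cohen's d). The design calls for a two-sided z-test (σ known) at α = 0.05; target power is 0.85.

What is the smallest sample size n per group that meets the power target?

n = 46 per group

Set Φ(δ − 1.960) = 0.85; then δ − 1.960 = Φ⁻¹(0.85) = 1.036, giving δ = 2.996.
(For δ > 0 the lower-tail rejection region contributes negligibly to power, so the one-term inversion is standard.)
δ = d·√(n/2) ⇒ n = 2(δ/d)² = 2 × (2.996 / 0.63)² = 45.24.
Rounding up, n = 46 per group.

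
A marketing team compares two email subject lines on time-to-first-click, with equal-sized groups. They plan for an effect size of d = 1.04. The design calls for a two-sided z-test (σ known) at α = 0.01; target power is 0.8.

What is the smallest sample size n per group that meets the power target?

n = 22 per group

Set Φ(δ − 2.576) = 0.8; then δ − 2.576 = Φ⁻¹(0.8) = 0.842, giving δ = 3.417.
(The Φ(−δ − z_{α/2}) term is vanishingly small for δ > 0 and is dropped in the standard sample-size formula.)
δ = d·√(n/2) ⇒ n = 2(δ/d)² = 2 × (3.417 / 1.04)² = 21.60.
Round up to the next whole unit.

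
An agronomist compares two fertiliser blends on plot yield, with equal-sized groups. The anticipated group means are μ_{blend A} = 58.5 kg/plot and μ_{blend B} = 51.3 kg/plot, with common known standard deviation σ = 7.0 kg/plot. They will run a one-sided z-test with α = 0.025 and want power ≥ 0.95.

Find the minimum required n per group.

Standardized effect: d = |μ_{blend A} − μ_{blend B}| / σ = |58.5 − 51.3| / 7.0 = 1.0286
For power 0.95 need Φ(δ − z_{0.025}) = 0.95, so δ = z_{0.025} + z_{0.05} = 1.960 + 1.645 = 3.605.
δ = d·√(n/2) ⇒ n = 2(δ/d)² = 2 × (3.605 / 1.0286)² = 24.57.
Rounding up, n = 25 per group.

n = 25 per group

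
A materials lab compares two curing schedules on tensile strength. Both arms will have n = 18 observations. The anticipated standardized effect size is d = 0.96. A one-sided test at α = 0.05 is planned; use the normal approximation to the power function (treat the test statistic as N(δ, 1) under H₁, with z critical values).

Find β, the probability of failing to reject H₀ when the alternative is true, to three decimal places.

Noncentrality parameter: δ = d·√(n/2) = 0.96 × √(18/2) = 2.8800
Critical value for a one-sided test at α = 0.05: z_α = 1.645.
Power = P(Z > 1.645 − δ) = Φ(1.235) = 0.8916.
Type II error: β = 1 − power = 1 − 0.8916 = 0.1084.

β ≈ 0.108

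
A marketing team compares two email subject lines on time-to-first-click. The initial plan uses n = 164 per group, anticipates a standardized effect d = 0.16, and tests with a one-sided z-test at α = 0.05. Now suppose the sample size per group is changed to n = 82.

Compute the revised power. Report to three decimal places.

With n = 82 per group: δ = d·√(n/2) = 0.16 × √(82/2) = 1.0245. Critical value z_{0.05} = 1.645.
Revised power = Φ(δ − 1.645) = Φ(-0.620) = 0.2675.

Power ≈ 0.268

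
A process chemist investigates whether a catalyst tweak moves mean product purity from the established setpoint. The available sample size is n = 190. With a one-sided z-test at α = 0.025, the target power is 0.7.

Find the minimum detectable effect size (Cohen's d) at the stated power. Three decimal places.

d ≈ 0.180

Required noncentrality: δ = z_{0.025} + z_{0.30} = 1.960 + 0.524 = 2.484.
δ = d·√n ⇒ d = δ/√n = 2.484/√190 = 0.1802.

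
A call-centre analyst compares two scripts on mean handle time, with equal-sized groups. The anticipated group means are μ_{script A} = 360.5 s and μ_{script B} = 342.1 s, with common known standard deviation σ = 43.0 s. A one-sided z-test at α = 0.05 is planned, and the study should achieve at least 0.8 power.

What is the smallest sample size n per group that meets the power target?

n = 68 per group

Standardized effect: d = |μ_{script A} − μ_{script B}| / σ = |360.5 − 342.1| / 43.0 = 0.4279
Set Φ(δ − 1.645) = 0.8; then δ − 1.645 = Φ⁻¹(0.8) = 0.842, giving δ = 2.486.
δ = d·√(n/2) ⇒ n = 2(δ/d)² = 2 × (2.486 / 0.4279)² = 67.53.
Rounding up, n = 68 per group.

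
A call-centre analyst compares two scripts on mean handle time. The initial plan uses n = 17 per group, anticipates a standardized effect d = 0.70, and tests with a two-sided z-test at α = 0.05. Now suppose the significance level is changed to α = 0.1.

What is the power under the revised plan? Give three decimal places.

Power ≈ 0.654

δ = d·√(n/2) = 0.70 × √(17/2) = 2.0408 (unchanged). New critical value: z_{0.05} = 1.645.
Revised power = Φ(δ − 1.645) + Φ(−δ − 1.645) = Φ(0.396) + Φ(-3.686) = 0.6539 + 0.0001 = 0.6541.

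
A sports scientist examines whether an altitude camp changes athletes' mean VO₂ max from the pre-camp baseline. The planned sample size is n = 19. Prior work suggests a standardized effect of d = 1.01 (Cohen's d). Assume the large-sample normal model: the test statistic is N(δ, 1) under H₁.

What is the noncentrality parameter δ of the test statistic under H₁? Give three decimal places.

δ ≈ 4.402

δ = d·√n = 1.01 × √19 = 4.4025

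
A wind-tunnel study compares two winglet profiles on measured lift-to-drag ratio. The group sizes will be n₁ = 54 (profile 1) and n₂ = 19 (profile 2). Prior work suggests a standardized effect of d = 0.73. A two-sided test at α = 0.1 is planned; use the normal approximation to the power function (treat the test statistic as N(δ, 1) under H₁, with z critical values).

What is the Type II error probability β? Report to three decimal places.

Noncentrality parameter: δ = d / √(1/n₁ + 1/n₂) = 0.73 / √(1/54 + 1/19) = 2.7367
Two-sided α = 0.1 → critical value z_{0.05} = 1.645.
Power = Φ(δ − 1.645) + Φ(−δ − 1.645) = Φ(1.092) + Φ(-4.382) = 0.8626 + 0.0000 = 0.8626.
Type II error: β = 1 − power = 1 − 0.8626 = 0.1374.

β ≈ 0.137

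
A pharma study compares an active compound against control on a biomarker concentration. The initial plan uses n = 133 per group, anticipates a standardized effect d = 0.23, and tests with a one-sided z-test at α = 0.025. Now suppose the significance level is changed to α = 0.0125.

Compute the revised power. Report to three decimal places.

δ = d·√(n/2) = 0.23 × √(133/2) = 1.8756 (unchanged). New critical value: z_{0.0125} = 2.241.
Revised power = Φ(δ − 2.241) = Φ(-0.366) = 0.3573.

Power ≈ 0.357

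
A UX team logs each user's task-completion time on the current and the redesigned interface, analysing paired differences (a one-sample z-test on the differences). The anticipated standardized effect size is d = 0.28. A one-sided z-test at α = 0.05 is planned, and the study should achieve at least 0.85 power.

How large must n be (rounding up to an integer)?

n = 92

Set Φ(δ − 1.645) = 0.85; then δ − 1.645 = Φ⁻¹(0.85) = 1.036, giving δ = 2.681.
δ = d·√n ⇒ n = (δ/d)² = (2.681 / 0.28)² = 91.70.
Round up to the next whole unit.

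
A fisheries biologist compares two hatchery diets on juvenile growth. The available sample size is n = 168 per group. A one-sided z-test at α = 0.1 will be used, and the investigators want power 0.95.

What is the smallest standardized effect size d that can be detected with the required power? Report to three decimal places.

d ≈ 0.319

Need Φ(δ − 1.282) = 0.95, so δ = 1.282 + 1.645 = 2.926.
δ = d·√(n/2) ⇒ d = δ/√(n/2) = 2.926/√(168/2) = 0.3193.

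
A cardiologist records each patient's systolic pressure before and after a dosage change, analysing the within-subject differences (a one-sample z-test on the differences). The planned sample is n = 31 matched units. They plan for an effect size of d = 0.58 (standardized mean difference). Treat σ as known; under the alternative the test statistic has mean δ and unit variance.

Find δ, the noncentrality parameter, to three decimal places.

The noncentrality parameter scales effect size by the design's sample-size factor: δ = d·√n = 0.58 × √31 = 3.2293

δ ≈ 3.229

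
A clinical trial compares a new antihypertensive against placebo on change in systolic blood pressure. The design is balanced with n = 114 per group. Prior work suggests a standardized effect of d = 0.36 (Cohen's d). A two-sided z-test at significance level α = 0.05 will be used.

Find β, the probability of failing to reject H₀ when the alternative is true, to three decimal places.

Noncentrality parameter: λ = d·√(n/2) = 0.36 × √(114/2) = 2.7179
Two-sided α = 0.05 → critical value z_{0.025} = 1.960.
Power = Φ(λ − 1.960) + Φ(−λ − 1.960) = Φ(0.758) + Φ(-4.678) = 0.7758 + 0.0000 = 0.7758.
Type II error: β = 1 − power = 1 − 0.7758 = 0.2242.

β ≈ 0.224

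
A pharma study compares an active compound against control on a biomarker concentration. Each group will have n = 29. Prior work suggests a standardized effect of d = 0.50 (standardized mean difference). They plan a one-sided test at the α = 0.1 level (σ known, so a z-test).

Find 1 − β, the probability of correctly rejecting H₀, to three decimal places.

Power ≈ 0.733

Noncentrality parameter: δ = d·√(n/2) = 0.50 × √(29/2) = 1.9039
One-sided α = 0.1 → critical value z_{0.1} = 1.282.
Power = Φ(δ − 1.282) = Φ(0.622) = 0.7332.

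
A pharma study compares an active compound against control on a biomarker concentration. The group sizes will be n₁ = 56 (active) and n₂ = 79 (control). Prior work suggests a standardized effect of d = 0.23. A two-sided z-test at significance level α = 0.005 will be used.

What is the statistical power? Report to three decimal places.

Noncentrality parameter: δ = d / √(1/n₁ + 1/n₂) = 0.23 / √(1/56 + 1/79) = 1.3166
Two-sided α = 0.005 → critical value z_{0.0025} = 2.807.
Power = Φ(δ − 2.807) + Φ(−δ − 2.807) = Φ(-1.490) + Φ(-4.124) = 0.0681 + 0.0000 = 0.0681.

Power ≈ 0.068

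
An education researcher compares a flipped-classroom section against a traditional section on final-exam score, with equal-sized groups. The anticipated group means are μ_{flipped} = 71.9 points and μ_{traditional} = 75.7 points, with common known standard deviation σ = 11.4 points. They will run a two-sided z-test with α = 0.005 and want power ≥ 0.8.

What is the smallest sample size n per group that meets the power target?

Standardized effect: d = |μ_{flipped} − μ_{traditional}| / σ = |71.9 − 75.7| / 11.4 = 0.3333
For power 0.8 need Φ(δ − z_{0.0025}) = 0.8, so δ = z_{0.0025} + z_{0.20} = 2.807 + 0.842 = 3.649.
(The Φ(−δ − z_{α/2}) term is vanishingly small for δ > 0 and is dropped in the standard sample-size formula.)
δ = d·√(n/2) ⇒ n = 2(δ/d)² = 2 × (3.649 / 0.3333)² = 239.63.
Round up to the next whole unit.

n = 240 per group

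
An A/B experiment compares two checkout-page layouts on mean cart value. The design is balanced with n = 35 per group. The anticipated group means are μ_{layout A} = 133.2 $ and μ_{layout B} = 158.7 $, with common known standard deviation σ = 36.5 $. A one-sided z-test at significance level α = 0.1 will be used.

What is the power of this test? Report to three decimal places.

Power ≈ 0.950

Standardized effect: d = |μ_{layout A} − μ_{layout B}| / σ = |133.2 − 158.7| / 36.5 = 0.6986
Noncentrality parameter: δ = d·√(n/2) = 0.6986 × √(35/2) = 2.9226
One-sided α = 0.1 → critical value z_{0.1} = 1.282.
Power = Φ(δ − 1.282) = Φ(1.641) = 0.9496.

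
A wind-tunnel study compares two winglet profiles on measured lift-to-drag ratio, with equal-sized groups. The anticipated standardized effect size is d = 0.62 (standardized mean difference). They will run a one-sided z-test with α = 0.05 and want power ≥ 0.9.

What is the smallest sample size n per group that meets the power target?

n = 45 per group

For power 0.9 need Φ(δ − z_{0.05}) = 0.9, so δ = z_{0.05} + z_{0.10} = 1.645 + 1.282 = 2.926.
δ = d·√(n/2) ⇒ n = 2(δ/d)² = 2 × (2.926 / 0.62)² = 44.56.
Round up to the next whole unit.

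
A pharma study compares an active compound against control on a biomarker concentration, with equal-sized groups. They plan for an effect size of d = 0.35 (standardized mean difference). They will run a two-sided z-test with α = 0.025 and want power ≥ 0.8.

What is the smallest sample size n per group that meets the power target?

Set Φ(δ − 2.241) = 0.8; then δ − 2.241 = Φ⁻¹(0.8) = 0.842, giving δ = 3.083.
(Ignoring the negligible lower-tail rejection probability gives the usual closed-form inversion.)
δ = d·√(n/2) ⇒ n = 2(δ/d)² = 2 × (3.083 / 0.35)² = 155.18.
Rounding up, n = 156 per group.

n = 156 per group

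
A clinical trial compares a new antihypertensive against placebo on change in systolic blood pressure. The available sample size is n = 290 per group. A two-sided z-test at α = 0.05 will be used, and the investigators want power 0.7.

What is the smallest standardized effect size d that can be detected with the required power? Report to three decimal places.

Required noncentrality: δ = z_{0.025} + z_{0.30} = 1.960 + 0.524 = 2.484.
(Lower-tail contribution to power is negligible for δ > 0.)
δ = d·√(n/2) ⇒ d = δ/√(n/2) = 2.484/√(290/2) = 0.2063.

d ≈ 0.206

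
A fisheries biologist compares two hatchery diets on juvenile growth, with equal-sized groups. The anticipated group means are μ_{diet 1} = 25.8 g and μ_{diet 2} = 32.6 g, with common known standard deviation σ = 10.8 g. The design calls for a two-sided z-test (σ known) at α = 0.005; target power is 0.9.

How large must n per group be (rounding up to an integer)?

Standardized effect: d = |μ_{diet 1} − μ_{diet 2}| / σ = |25.8 − 32.6| / 10.8 = 0.6296
For power 0.9 need Φ(δ − z_{0.0025}) = 0.9, so δ = z_{0.0025} + z_{0.10} = 2.807 + 1.282 = 4.089.
(For δ > 0 the lower-tail rejection region contributes negligibly to power, so the one-term inversion is standard.)
δ = d·√(n/2) ⇒ n = 2(δ/d)² = 2 × (4.089 / 0.6296)² = 84.33.
Round up to the next whole unit.

n = 85 per group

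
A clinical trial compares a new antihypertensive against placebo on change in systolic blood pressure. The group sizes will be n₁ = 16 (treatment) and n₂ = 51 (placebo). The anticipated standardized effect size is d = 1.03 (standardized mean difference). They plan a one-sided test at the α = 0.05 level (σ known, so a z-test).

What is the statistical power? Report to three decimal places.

Noncentrality parameter: δ = d / √(1/n₁ + 1/n₂) = 1.03 / √(1/16 + 1/51) = 3.5946
Critical value for a one-sided test at α = 0.05: z_α = 1.645.
Power = Φ(δ − 1.645) = Φ(1.950) = 0.9744.

Power ≈ 0.974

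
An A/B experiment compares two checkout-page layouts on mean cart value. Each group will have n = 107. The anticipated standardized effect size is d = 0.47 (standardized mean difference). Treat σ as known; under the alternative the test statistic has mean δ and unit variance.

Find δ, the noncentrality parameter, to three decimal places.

The noncentrality parameter scales effect size by the design's sample-size factor: δ = d·√(n/2) = 0.47 × √(107/2) = 3.4378

δ ≈ 3.438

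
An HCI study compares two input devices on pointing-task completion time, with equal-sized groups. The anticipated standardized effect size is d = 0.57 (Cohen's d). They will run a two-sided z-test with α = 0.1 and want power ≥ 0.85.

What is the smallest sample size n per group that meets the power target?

n = 45 per group

For power 0.85 need Φ(δ − z_{0.05}) = 0.85, so δ = z_{0.05} + z_{0.15} = 1.645 + 1.036 = 2.681.
(Ignoring the negligible lower-tail rejection probability gives the usual closed-form inversion.)
δ = d·√(n/2) ⇒ n = 2(δ/d)² = 2 × (2.681 / 0.57)² = 44.26.
Rounding up, n = 45 per group.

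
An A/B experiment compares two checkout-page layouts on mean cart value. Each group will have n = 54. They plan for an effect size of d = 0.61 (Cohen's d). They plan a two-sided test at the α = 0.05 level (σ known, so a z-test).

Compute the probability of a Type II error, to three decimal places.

β ≈ 0.113

Noncentrality parameter: δ = d·√(n/2) = 0.61 × √(54/2) = 3.1697
Critical value for a two-sided test at α = 0.05: z_{α/2} = 1.960.
Power = Φ(δ − 1.960) + Φ(−δ − 1.960) = Φ(1.210) + Φ(-5.130) = 0.8868 + 0.0000 = 0.8868.
Type II error: β = 1 − power = 1 − 0.8868 = 0.1132.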